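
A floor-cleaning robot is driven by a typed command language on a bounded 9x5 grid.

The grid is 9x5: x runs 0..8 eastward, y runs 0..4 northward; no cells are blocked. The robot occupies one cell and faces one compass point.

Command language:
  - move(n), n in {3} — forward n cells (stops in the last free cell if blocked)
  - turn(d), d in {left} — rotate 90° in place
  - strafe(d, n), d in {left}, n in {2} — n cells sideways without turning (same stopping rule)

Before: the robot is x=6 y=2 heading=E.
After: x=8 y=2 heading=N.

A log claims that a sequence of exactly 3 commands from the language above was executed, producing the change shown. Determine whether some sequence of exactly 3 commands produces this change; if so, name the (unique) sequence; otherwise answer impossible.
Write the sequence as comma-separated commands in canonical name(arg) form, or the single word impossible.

move(3), move(3), turn(left)

key: running turn(left) before move(3) would end elsewhere — order is forced
start: x=6 y=2 heading=E
[1] after move(3): x=8 y=2 heading=E
[2] after move(3): x=8 y=2 heading=E
[3] after turn(left): x=8 y=2 heading=N
all 27 alternatives checked — unique.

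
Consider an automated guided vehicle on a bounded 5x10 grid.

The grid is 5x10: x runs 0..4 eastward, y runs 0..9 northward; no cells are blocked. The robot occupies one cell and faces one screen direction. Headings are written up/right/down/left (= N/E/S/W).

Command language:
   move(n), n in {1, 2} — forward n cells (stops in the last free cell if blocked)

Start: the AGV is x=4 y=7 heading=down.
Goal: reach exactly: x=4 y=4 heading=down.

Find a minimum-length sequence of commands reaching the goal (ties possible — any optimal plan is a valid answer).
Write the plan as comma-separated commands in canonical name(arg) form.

begin: x=4 y=7 heading=down
1. move(2) → x=4 y=5 heading=down
2. move(1) → x=4 y=4 heading=down
minimal: 2 command(s), checked below 2.

move(2), move(1)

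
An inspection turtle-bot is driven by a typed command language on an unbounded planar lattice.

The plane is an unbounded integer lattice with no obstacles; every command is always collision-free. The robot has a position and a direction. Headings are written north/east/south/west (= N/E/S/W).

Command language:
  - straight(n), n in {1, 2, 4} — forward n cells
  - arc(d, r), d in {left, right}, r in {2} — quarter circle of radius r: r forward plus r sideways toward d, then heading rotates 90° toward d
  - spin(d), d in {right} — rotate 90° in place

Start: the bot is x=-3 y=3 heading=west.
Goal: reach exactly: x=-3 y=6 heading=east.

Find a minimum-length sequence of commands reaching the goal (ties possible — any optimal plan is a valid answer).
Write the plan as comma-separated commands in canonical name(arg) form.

initial: x=-3 y=3 heading=west
[1] after straight(2): x=-5 y=3 heading=west
[2] after spin(right): x=-5 y=3 heading=north
[3] after straight(1): x=-5 y=4 heading=north
[4] after arc(right, 2): x=-3 y=6 heading=east
shorter routes all fall short; 4 is best.

straight(2), spin(right), straight(1), arc(right, 2)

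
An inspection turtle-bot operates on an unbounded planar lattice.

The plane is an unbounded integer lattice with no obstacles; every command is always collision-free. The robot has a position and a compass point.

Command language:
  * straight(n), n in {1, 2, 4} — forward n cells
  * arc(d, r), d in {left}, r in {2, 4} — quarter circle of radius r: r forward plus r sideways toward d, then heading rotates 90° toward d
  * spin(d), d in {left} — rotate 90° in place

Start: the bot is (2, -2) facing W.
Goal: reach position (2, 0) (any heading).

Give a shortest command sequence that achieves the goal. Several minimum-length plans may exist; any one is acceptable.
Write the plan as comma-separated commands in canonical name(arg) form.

straight(2), spin(left), spin(left), arc(left, 2)

initial: (2, -2) facing W
step 1 (straight(2)): (0, -2) facing W
step 2 (spin(left)): (0, -2) facing S
step 3 (spin(left)): (0, -2) facing E
step 4 (arc(left, 2)): (2, 0) facing N
minimal: 4 command(s), checked below 4.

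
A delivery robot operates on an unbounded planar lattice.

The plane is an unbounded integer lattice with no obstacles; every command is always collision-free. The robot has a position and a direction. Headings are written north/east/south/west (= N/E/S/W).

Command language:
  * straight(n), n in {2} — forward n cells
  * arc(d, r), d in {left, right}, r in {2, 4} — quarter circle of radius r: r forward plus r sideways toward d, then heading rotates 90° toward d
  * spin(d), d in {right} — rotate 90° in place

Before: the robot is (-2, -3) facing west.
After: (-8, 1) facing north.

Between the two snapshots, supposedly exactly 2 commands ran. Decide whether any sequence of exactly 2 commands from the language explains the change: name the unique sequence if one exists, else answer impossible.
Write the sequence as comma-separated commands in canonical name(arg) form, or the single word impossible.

straight(2), arc(right, 4)

key: position moved to (-8,1) AND the heading swung to N — translation plus rotation needed
start: (-2, -3) facing west
t=1 straight(2) ⇒ (-4, -3) facing west
t=2 arc(right, 4) ⇒ (-8, 1) facing north
no other 2-command option fits: unique.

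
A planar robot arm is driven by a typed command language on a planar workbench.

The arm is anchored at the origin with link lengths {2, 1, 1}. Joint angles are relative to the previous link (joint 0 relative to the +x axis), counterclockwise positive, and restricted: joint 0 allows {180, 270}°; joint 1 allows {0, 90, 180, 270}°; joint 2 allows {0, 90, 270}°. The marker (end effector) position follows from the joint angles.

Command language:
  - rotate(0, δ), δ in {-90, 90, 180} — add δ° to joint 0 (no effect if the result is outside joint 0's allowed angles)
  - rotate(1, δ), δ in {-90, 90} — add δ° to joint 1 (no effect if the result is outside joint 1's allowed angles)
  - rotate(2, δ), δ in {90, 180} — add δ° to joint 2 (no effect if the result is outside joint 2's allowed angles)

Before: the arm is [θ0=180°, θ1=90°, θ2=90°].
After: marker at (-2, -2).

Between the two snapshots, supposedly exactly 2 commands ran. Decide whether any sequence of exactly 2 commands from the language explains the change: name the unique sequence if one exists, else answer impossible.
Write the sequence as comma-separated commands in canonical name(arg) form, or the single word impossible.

rotate(2, 180), rotate(2, 90)

key: running rotate(2, 90) before rotate(2, 180) would end elsewhere — order is forced
start: [θ0=180°, θ1=90°, θ2=90°]
1. rotate(2, 180) → [θ0=180°, θ1=90°, θ2=270°]
2. rotate(2, 90) → [θ0=180°, θ1=90°, θ2=0°]
uniquely the one of 49 2-step routes that fits.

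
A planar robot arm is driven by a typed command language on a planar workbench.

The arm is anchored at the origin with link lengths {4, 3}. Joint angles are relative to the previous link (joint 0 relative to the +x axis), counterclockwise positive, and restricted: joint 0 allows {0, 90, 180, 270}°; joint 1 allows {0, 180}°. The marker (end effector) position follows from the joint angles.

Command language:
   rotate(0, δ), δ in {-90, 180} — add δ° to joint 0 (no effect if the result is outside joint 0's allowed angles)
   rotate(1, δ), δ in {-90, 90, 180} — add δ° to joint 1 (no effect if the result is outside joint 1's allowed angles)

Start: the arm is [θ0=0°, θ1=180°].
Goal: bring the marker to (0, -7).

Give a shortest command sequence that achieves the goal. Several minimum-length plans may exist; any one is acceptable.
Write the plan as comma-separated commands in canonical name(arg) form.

begin: [θ0=0°, θ1=180°]
t=1 rotate(0, -90) ⇒ [θ0=270°, θ1=180°]
t=2 rotate(1, 180) ⇒ [θ0=270°, θ1=0°]
no 1-step plan works, so 2 is optimal.

rotate(0, -90), rotate(1, 180)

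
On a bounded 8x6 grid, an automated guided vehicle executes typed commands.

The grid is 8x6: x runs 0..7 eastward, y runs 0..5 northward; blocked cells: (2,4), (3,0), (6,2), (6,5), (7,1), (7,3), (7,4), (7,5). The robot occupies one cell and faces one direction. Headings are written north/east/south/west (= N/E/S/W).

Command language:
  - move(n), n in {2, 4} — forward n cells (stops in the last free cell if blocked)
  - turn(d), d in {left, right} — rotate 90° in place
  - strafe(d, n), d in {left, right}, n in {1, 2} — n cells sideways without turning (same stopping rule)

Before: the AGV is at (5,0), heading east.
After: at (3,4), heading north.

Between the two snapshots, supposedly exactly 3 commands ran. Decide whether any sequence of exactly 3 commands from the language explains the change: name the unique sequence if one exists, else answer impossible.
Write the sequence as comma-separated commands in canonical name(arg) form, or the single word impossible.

key: position moved to (3,4) AND the heading swung to N — translation plus rotation needed
t0: at (5,0), heading east
1. turn(left) → at (5,0), heading north
2. move(4) → at (5,4), heading north
3. strafe(left, 2) → at (3,4), heading north
uniquely the one of 512 3-step routes that fits.

turn(left), move(4), strafe(left, 2)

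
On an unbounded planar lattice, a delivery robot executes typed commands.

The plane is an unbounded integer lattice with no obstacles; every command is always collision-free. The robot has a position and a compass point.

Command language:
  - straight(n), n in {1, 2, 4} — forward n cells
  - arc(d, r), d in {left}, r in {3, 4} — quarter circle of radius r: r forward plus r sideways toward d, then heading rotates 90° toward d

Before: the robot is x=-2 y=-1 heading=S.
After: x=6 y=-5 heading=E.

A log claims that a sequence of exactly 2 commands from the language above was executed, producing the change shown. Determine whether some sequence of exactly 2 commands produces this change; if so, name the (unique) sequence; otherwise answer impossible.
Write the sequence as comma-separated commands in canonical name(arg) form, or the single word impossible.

key: order matters: swapping arc(left, 4) and straight(4) lands elsewhere
from: x=-2 y=-1 heading=S
t=1 arc(left, 4) ⇒ x=2 y=-5 heading=E
t=2 straight(4) ⇒ x=6 y=-5 heading=E
uniquely the one of 25 2-step routes that fits.

arc(left, 4), straight(4)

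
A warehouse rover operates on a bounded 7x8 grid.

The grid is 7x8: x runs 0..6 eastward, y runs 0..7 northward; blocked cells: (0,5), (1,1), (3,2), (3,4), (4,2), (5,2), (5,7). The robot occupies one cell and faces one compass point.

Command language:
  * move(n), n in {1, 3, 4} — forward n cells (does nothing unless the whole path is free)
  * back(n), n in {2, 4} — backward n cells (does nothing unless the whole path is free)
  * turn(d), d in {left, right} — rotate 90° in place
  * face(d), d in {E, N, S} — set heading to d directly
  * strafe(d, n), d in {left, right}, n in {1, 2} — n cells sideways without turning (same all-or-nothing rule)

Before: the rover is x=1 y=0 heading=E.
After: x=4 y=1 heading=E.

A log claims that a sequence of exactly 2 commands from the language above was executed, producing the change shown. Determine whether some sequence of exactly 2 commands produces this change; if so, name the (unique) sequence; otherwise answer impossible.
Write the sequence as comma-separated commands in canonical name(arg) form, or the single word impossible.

move(3), strafe(left, 1)

key: still facing E at the end — nothing in the sequence rotates
begin: x=1 y=0 heading=E
step 1 (move(3)): x=4 y=0 heading=E
step 2 (strafe(left, 1)): x=4 y=1 heading=E
no other 2-command option fits: unique.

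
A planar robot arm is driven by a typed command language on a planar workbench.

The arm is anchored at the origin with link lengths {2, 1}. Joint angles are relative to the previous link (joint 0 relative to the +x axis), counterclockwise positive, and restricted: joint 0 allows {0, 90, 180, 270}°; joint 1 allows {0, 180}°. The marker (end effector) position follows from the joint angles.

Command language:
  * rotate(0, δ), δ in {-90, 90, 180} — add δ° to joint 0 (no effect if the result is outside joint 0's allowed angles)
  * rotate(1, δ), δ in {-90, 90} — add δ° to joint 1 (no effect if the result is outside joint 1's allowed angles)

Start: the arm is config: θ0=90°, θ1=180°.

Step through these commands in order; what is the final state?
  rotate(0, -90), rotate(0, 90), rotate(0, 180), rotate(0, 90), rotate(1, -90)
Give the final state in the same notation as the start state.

initial: config: θ0=90°, θ1=180°
1. rotate(0, -90) → config: θ0=0°, θ1=180°
2. rotate(0, 90) → config: θ0=90°, θ1=180°
3. rotate(0, 180) → config: θ0=270°, θ1=180°
4. rotate(0, 90) → config: θ0=0°, θ1=180°
5. rotate(1, -90) → config: θ0=0°, θ1=180°

config: θ0=0°, θ1=180°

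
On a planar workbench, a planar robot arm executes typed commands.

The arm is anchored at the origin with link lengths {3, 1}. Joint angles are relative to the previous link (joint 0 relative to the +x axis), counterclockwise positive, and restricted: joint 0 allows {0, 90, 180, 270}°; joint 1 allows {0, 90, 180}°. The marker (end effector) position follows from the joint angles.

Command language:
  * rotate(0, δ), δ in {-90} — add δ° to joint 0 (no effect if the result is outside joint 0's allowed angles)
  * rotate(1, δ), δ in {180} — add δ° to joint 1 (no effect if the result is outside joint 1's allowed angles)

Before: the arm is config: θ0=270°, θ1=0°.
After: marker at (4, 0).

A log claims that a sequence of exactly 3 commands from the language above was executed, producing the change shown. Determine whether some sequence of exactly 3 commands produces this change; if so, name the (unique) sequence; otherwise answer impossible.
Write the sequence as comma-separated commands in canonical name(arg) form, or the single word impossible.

initial: config: θ0=270°, θ1=0°
t=1 rotate(0, -90) ⇒ config: θ0=180°, θ1=0°
t=2 rotate(0, -90) ⇒ config: θ0=90°, θ1=0°
t=3 rotate(0, -90) ⇒ config: θ0=0°, θ1=0°
uniquely the one of 8 3-step routes that fits.

rotate(0, -90), rotate(0, -90), rotate(0, -90)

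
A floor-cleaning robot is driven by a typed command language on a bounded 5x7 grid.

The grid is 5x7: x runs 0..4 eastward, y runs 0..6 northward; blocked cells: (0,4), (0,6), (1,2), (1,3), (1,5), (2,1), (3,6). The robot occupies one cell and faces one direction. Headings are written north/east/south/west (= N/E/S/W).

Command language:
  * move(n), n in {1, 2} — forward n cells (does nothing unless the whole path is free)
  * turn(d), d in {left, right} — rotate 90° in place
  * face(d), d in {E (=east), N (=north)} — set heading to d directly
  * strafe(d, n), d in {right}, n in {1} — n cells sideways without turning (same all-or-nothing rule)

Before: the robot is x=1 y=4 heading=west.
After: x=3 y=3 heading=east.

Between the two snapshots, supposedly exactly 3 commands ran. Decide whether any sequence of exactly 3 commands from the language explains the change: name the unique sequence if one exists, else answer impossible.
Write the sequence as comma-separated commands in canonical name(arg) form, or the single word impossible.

face(E), move(2), strafe(right, 1)

key: running strafe(right, 1) before face(E) would end elsewhere — order is forced
begin: x=1 y=4 heading=west
t=1 face(E) ⇒ x=1 y=4 heading=east
t=2 move(2) ⇒ x=3 y=4 heading=east
t=3 strafe(right, 1) ⇒ x=3 y=3 heading=east
uniquely the one of 343 3-step routes that fits.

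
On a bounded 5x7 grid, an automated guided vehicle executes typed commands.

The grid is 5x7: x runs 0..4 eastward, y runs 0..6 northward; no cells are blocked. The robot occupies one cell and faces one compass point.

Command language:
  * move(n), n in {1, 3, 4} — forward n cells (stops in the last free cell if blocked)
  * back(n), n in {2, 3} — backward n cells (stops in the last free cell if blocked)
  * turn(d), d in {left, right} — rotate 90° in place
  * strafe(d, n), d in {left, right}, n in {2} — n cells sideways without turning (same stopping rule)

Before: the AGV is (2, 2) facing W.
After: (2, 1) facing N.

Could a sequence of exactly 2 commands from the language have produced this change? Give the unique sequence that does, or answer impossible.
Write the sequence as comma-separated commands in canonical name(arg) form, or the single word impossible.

every 2-command combo misses the target.

impossible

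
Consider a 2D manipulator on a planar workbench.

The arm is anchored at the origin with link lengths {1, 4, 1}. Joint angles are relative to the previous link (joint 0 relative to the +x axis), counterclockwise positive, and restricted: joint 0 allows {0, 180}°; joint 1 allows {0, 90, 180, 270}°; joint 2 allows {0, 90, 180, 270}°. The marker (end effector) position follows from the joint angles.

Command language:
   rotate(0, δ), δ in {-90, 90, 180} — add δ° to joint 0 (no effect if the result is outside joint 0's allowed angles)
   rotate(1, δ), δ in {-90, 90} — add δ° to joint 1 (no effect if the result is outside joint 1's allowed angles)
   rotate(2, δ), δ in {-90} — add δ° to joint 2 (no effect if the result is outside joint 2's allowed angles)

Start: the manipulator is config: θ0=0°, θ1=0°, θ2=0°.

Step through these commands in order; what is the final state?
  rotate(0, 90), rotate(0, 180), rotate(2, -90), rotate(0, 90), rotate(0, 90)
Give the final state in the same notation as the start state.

config: θ0=180°, θ1=0°, θ2=270°

begin: config: θ0=0°, θ1=0°, θ2=0°
[1] after rotate(0, 90): config: θ0=0°, θ1=0°, θ2=0°
[2] after rotate(0, 180): config: θ0=180°, θ1=0°, θ2=0°
[3] after rotate(2, -90): config: θ0=180°, θ1=0°, θ2=270°
[4] after rotate(0, 90): config: θ0=180°, θ1=0°, θ2=270°
[5] after rotate(0, 90): config: θ0=180°, θ1=0°, θ2=270°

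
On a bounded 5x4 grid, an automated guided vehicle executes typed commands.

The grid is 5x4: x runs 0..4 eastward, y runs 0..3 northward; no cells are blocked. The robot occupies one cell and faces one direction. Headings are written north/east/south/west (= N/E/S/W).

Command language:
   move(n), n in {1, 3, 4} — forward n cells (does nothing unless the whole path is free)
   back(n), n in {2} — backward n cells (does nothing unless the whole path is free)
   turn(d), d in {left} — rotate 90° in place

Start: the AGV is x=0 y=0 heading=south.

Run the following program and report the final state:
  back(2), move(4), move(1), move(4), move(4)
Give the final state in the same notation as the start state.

x=0 y=1 heading=south

t0: x=0 y=0 heading=south
[1] after back(2): x=0 y=2 heading=south
[2] after move(4): x=0 y=2 heading=south
[3] after move(1): x=0 y=1 heading=south
[4] after move(4): x=0 y=1 heading=south
[5] after move(4): x=0 y=1 heading=south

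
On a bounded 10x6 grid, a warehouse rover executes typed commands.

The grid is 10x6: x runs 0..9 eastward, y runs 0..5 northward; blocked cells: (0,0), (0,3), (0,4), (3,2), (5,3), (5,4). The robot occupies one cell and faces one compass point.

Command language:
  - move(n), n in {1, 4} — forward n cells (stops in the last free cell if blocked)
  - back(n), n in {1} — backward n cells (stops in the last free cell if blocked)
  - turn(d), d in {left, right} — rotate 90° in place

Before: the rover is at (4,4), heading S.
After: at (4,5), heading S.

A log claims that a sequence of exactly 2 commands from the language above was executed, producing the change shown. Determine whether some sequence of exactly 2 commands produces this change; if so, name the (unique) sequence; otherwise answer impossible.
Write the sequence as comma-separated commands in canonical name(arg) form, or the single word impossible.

back(1), back(1)

key: still facing S at the end — nothing in the sequence rotates
initial: at (4,4), heading S
step 1 (back(1)): at (4,5), heading S
step 2 (back(1)): at (4,5), heading S
all 25 alternatives checked — unique.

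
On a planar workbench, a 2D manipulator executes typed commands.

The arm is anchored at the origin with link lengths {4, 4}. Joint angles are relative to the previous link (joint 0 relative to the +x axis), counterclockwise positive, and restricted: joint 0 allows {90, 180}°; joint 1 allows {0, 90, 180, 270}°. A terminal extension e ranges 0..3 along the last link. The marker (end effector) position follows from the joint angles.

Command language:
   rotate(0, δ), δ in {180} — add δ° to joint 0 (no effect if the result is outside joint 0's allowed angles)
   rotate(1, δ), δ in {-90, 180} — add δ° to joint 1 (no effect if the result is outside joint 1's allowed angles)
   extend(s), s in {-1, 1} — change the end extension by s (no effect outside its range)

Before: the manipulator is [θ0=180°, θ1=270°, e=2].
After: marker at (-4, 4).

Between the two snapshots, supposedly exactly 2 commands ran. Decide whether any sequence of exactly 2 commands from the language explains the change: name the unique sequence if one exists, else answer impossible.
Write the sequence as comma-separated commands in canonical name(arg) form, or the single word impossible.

begin: [θ0=180°, θ1=270°, e=2]
1. extend(-1) → [θ0=180°, θ1=270°, e=1]
2. extend(-1) → [θ0=180°, θ1=270°, e=0]
all 25 alternatives checked — unique.

extend(-1), extend(-1)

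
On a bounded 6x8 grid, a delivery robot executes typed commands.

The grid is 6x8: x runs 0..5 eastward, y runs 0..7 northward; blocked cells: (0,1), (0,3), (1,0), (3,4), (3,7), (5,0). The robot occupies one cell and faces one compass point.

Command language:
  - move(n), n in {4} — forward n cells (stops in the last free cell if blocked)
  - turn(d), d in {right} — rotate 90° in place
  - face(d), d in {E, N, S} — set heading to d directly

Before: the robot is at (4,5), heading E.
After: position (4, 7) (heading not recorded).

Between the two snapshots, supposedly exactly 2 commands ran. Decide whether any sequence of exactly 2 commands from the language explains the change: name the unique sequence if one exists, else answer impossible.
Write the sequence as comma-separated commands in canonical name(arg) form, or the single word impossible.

face(N), move(4)

key: running move(4) before face(N) would end elsewhere — order is forced
begin: at (4,5), heading E
[1] after face(N): at (4,5), heading N
[2] after move(4): at (4,7), heading N
all 25 alternatives checked — unique.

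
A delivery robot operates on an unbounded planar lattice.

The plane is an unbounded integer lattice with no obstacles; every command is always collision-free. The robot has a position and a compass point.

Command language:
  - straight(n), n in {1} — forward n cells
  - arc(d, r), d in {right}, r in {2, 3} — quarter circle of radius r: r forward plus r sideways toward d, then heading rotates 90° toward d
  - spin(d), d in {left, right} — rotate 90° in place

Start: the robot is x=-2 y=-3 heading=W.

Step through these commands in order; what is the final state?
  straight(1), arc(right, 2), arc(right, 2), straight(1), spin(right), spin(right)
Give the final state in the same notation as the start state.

initial: x=-2 y=-3 heading=W
step 1 (straight(1)): x=-3 y=-3 heading=W
step 2 (arc(right, 2)): x=-5 y=-1 heading=N
step 3 (arc(right, 2)): x=-3 y=1 heading=E
step 4 (straight(1)): x=-2 y=1 heading=E
step 5 (spin(right)): x=-2 y=1 heading=S
step 6 (spin(right)): x=-2 y=1 heading=W

x=-2 y=1 heading=W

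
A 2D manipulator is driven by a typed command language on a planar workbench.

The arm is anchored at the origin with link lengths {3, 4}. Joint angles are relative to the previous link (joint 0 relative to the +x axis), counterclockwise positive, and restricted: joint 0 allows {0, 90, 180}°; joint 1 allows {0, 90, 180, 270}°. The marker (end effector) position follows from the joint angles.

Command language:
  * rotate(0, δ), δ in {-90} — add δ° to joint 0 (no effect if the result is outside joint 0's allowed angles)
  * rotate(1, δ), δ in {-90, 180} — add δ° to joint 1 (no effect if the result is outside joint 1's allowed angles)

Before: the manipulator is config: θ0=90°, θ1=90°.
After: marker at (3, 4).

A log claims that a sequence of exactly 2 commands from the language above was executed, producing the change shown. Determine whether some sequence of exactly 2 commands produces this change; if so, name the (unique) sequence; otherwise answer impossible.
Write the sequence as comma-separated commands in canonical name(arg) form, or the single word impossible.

rotate(0, -90), rotate(0, -90)

from: config: θ0=90°, θ1=90°
t=1 rotate(0, -90) ⇒ config: θ0=0°, θ1=90°
t=2 rotate(0, -90) ⇒ config: θ0=0°, θ1=90°
uniquely the one of 9 2-step routes that fits.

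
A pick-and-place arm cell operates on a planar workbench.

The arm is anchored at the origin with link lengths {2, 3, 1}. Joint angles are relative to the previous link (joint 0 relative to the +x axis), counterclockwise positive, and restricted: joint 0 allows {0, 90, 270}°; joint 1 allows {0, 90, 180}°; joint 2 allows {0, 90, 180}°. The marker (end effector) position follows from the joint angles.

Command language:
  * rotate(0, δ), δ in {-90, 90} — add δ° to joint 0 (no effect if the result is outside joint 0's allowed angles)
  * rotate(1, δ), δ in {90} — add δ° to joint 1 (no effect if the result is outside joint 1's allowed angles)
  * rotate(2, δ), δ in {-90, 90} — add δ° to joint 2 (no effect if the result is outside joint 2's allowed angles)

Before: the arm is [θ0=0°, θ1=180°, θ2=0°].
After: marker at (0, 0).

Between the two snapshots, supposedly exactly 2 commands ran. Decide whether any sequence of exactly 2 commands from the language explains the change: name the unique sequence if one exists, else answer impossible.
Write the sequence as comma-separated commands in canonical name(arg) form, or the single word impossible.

rotate(2, 90), rotate(2, 90)

t0: [θ0=0°, θ1=180°, θ2=0°]
1. rotate(2, 90) → [θ0=0°, θ1=180°, θ2=90°]
2. rotate(2, 90) → [θ0=0°, θ1=180°, θ2=180°]
all 25 alternatives checked — unique.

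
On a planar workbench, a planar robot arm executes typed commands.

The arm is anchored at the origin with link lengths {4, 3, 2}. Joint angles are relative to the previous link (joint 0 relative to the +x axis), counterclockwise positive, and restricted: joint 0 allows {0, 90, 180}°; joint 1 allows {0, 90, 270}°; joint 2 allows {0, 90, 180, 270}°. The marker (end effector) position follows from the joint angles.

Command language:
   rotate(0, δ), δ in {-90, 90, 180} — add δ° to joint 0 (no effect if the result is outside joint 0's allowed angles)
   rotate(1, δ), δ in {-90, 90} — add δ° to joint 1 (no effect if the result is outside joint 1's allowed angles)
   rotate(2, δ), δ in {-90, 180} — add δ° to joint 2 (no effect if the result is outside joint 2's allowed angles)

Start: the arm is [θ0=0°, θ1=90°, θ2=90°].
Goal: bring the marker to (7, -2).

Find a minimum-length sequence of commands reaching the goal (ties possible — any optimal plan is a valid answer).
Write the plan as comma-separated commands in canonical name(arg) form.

rotate(2, 180), rotate(1, -90)

t0: [θ0=0°, θ1=90°, θ2=90°]
step 1 (rotate(2, 180)): [θ0=0°, θ1=90°, θ2=270°]
step 2 (rotate(1, -90)): [θ0=0°, θ1=0°, θ2=270°]
nothing shorter than 2 reaches the goal.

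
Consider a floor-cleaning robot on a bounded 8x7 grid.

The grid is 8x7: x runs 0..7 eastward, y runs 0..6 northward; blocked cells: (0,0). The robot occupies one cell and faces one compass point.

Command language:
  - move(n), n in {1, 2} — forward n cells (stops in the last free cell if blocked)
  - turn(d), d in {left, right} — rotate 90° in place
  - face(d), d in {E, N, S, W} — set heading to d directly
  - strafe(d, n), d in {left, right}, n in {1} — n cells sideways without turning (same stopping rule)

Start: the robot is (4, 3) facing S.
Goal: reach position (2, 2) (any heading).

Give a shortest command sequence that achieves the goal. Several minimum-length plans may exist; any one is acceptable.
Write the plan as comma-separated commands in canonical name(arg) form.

from: (4, 3) facing S
[1] after strafe(right, 1): (3, 3) facing S
[2] after strafe(right, 1): (2, 3) facing S
[3] after move(1): (2, 2) facing S
no 2-step plan works, so 3 is optimal.

strafe(right, 1), strafe(right, 1), move(1)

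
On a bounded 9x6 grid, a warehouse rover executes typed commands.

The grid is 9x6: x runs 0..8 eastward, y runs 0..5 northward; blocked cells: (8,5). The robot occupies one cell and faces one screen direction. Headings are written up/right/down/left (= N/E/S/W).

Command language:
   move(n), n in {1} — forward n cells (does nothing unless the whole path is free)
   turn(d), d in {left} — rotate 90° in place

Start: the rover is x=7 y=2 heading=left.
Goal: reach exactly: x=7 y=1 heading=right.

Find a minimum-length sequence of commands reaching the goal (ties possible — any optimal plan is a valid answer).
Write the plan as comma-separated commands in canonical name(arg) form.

from: x=7 y=2 heading=left
step 1 (turn(left)): x=7 y=2 heading=down
step 2 (move(1)): x=7 y=1 heading=down
step 3 (turn(left)): x=7 y=1 heading=right
no 2-step plan works, so 3 is optimal.

turn(left), move(1), turn(left)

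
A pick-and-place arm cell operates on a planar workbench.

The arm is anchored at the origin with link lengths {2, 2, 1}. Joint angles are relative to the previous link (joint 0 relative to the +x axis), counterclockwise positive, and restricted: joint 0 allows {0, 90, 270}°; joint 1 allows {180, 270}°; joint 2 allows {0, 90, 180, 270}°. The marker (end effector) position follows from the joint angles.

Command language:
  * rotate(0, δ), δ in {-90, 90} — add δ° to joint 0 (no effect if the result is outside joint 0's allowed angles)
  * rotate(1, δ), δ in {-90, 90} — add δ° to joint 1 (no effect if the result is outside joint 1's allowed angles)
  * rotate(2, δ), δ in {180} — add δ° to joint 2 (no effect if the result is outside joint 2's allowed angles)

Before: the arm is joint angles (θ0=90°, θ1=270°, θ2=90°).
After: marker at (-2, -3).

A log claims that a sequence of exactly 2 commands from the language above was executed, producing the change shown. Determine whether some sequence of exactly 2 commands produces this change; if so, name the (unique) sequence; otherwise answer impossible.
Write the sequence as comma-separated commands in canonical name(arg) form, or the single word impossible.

begin: joint angles (θ0=90°, θ1=270°, θ2=90°)
t=1 rotate(0, -90) ⇒ joint angles (θ0=0°, θ1=270°, θ2=90°)
t=2 rotate(0, -90) ⇒ joint angles (θ0=270°, θ1=270°, θ2=90°)
no other 2-command option fits: unique.

rotate(0, -90), rotate(0, -90)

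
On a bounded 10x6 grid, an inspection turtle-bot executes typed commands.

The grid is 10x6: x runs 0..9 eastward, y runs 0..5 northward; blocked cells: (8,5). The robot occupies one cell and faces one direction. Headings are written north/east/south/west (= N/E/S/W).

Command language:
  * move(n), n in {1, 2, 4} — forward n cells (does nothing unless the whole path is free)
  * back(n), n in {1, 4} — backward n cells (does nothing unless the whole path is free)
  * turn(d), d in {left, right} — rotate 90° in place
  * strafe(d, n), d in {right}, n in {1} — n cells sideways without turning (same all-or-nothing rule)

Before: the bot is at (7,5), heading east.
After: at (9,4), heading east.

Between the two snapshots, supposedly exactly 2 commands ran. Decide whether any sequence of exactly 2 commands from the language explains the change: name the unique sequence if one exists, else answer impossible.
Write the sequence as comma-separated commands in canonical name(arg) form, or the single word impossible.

key: order matters: swapping strafe(right, 1) and move(2) lands elsewhere
start: at (7,5), heading east
t=1 strafe(right, 1) ⇒ at (7,4), heading east
t=2 move(2) ⇒ at (9,4), heading east
no rival 2-sequence matches.

strafe(right, 1), move(2)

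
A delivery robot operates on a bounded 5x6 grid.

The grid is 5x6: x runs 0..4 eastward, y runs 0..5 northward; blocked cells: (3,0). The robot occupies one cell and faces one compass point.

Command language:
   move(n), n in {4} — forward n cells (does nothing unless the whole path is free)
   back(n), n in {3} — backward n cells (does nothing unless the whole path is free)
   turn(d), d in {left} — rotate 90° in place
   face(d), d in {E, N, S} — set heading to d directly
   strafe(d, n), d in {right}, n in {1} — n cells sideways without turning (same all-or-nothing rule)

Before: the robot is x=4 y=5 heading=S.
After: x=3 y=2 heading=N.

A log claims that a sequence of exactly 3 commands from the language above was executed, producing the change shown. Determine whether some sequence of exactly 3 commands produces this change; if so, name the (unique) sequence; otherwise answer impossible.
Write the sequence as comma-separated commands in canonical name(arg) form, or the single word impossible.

strafe(right, 1), face(N), back(3)

key: position moved to (3,2) AND the heading swung to N — translation plus rotation needed
initial: x=4 y=5 heading=S
t=1 strafe(right, 1) ⇒ x=3 y=5 heading=S
t=2 face(N) ⇒ x=3 y=5 heading=N
t=3 back(3) ⇒ x=3 y=2 heading=N
no rival 3-sequence matches.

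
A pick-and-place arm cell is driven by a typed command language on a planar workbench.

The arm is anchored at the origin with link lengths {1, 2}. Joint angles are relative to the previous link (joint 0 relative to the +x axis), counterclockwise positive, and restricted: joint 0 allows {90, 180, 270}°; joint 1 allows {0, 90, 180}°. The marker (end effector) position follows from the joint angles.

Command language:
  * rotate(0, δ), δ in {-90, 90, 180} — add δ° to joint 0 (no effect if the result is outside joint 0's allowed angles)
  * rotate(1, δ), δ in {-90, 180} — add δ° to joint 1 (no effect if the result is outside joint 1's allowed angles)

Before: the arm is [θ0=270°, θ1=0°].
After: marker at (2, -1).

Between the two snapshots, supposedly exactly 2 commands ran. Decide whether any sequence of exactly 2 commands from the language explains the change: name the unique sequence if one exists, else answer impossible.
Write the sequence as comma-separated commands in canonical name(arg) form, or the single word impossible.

key: order matters: swapping rotate(1, 180) and rotate(1, -90) lands elsewhere
from: [θ0=270°, θ1=0°]
1. rotate(1, 180) → [θ0=270°, θ1=180°]
2. rotate(1, -90) → [θ0=270°, θ1=90°]
all 25 alternatives checked — unique.

rotate(1, 180), rotate(1, -90)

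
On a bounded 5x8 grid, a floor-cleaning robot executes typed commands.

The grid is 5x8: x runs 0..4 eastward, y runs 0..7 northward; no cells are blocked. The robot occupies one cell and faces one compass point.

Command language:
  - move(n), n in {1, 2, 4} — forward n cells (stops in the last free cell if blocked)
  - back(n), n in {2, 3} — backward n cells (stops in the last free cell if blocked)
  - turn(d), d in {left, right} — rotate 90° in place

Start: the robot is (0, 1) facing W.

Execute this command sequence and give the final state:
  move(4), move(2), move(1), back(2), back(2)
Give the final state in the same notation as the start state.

(4, 1) facing W

begin: (0, 1) facing W
1. move(4) → (0, 1) facing W
2. move(2) → (0, 1) facing W
3. move(1) → (0, 1) facing W
4. back(2) → (2, 1) facing W
5. back(2) → (4, 1) facing W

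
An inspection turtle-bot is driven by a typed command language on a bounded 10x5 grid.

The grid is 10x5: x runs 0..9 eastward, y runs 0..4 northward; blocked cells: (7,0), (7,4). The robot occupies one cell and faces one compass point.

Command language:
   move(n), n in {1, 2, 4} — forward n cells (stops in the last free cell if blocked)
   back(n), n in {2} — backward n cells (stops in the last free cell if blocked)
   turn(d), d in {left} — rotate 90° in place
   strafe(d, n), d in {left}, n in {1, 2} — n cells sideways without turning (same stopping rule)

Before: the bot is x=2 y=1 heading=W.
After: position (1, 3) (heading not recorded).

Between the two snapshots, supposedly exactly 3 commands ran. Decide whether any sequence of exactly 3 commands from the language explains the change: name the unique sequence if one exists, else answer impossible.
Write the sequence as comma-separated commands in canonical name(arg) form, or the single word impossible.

move(1), turn(left), back(2)

key: running back(2) before move(1) would end elsewhere — order is forced
begin: x=2 y=1 heading=W
t=1 move(1) ⇒ x=1 y=1 heading=W
t=2 turn(left) ⇒ x=1 y=1 heading=S
t=3 back(2) ⇒ x=1 y=3 heading=S
uniquely the one of 343 3-step routes that fits.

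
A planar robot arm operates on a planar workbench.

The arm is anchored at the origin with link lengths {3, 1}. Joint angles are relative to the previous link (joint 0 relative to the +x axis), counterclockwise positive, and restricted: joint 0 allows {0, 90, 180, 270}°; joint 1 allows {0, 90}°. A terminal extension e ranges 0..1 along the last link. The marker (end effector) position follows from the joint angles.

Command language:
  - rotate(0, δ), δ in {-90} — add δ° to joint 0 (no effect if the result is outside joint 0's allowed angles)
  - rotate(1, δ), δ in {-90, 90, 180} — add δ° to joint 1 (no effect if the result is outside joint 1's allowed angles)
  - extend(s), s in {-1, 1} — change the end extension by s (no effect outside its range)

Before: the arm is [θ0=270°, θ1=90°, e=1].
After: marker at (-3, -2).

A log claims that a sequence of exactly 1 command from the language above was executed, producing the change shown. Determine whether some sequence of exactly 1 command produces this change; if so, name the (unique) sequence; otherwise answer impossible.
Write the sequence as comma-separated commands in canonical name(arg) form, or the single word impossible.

t0: [θ0=270°, θ1=90°, e=1]
step 1 (rotate(0, -90)): [θ0=180°, θ1=90°, e=1]
no rival 1-sequence matches.

rotate(0, -90)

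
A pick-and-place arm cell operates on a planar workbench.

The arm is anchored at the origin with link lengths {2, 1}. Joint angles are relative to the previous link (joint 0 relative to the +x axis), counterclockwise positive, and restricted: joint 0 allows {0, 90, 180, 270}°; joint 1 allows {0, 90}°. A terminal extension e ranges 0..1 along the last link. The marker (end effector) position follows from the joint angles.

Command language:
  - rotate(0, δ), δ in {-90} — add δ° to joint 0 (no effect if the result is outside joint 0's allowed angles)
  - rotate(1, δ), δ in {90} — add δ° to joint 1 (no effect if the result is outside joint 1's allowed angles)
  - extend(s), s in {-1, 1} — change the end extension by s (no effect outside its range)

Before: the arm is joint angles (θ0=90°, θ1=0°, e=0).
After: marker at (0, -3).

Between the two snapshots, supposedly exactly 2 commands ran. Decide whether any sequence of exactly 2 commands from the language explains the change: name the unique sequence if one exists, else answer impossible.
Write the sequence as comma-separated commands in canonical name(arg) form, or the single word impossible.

t0: joint angles (θ0=90°, θ1=0°, e=0)
[1] after rotate(0, -90): joint angles (θ0=0°, θ1=0°, e=0)
[2] after rotate(0, -90): joint angles (θ0=270°, θ1=0°, e=0)
no other 2-command option fits: unique.

rotate(0, -90), rotate(0, -90)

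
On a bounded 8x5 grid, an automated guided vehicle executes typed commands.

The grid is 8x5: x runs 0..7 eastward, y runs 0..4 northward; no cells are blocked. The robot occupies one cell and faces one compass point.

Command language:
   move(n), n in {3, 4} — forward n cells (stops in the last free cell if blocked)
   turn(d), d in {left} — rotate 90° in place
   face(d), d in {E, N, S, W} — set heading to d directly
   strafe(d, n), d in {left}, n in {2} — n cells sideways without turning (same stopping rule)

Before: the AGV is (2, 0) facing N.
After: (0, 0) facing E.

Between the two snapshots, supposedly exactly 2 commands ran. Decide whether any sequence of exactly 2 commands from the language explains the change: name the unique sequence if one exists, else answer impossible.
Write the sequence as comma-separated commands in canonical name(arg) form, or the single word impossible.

strafe(left, 2), face(E)

key: position moved to (0,0) AND the heading swung to E — translation plus rotation needed
start: (2, 0) facing N
step 1 (strafe(left, 2)): (0, 0) facing N
step 2 (face(E)): (0, 0) facing E
all 64 alternatives checked — unique.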